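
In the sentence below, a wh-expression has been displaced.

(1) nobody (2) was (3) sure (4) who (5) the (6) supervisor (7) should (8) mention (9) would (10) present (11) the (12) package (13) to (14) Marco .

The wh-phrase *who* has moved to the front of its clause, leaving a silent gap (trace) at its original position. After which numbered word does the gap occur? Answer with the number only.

Before movement: The supervisor should mention who would present the package to Marco.
The filler 'who' is interpreted as the subject of the clause embedded under 'mention'. Fronting leaves a gap immediately after 'mention':
Nobody was sure who the supervisor should mention ___ would present the package to Marco.
'mention' is word 8.

8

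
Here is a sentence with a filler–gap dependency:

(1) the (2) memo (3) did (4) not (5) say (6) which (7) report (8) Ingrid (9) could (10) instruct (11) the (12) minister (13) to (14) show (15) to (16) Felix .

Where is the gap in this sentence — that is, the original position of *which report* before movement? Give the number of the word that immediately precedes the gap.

In situ: Ingrid could instruct the minister to show which report to Felix.
'which report' is the direct object of 'show'. Fronting leaves a gap immediately after 'show':
The memo did not say which report Ingrid could instruct the minister to show ___ to Felix.
'show' is word 14.

14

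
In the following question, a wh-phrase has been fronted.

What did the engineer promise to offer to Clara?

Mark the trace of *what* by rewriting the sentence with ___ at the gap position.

What did the engineer promise to offer ___ to Clara?

Pre-movement form: The engineer did promise to offer what to Clara.
'what' is the direct object of 'offer'. The gap is right after 'offer'.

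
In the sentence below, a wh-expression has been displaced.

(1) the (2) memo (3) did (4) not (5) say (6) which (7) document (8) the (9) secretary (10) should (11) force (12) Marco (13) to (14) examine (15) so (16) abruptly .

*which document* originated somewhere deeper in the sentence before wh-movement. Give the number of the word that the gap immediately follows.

Underlying clause: The secretary should force Marco to examine which document so abruptly.
The filler 'which document' is interpreted as the direct object of 'examine'. It moves to the left edge, and the trace sits right after 'examine':
The memo did not say which document the secretary should force Marco to examine ___ so abruptly.
'examine' is word 14.

14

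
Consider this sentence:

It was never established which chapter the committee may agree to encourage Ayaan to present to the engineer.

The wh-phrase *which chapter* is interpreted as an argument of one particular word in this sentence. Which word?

present

In situ: The committee may agree to encourage Ayaan to present which chapter to the engineer.
'which chapter' is the direct object of 'present'. It moves to the left edge, and the trace sits right after 'present':
It was never established which chapter the committee may agree to encourage Ayaan to present ___ to the engineer.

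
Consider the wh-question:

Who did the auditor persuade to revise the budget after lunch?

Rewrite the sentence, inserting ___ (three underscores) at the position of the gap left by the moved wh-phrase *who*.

Before movement: The auditor did persuade who to revise the budget after lunch.
'who' is the direct object of 'persuade'. The gap is right after 'persuade'.

Who did the auditor persuade ___ to revise the budget after lunch?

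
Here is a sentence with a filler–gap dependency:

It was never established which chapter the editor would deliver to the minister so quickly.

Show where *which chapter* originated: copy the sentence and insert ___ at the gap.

It was never established which chapter the editor would deliver ___ to the minister so quickly.

Pre-movement form: The editor would deliver which chapter to the minister so quickly.
The filler 'which chapter' is interpreted as the direct object of 'deliver'. The gap is right after 'deliver'.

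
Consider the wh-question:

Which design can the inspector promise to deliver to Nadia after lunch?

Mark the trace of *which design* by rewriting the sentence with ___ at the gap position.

Which design can the inspector promise to deliver ___ to Nadia after lunch?

Underlying clause: The inspector can promise to deliver which design to Nadia after lunch.
'which design' is the direct object of 'deliver'. The gap is right after 'deliver'.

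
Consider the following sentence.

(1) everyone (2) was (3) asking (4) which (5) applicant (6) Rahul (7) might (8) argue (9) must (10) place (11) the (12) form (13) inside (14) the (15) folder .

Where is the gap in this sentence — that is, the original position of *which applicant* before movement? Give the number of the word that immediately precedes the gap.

8

Before movement: Rahul might argue which applicant must place the form inside the folder.
The filler 'which applicant' is interpreted as the subject of the clause embedded under 'argue'. It moves to the left edge, and the trace sits right after 'argue':
Everyone was asking which applicant Rahul might argue ___ must place the form inside the folder.
'argue' is word 8.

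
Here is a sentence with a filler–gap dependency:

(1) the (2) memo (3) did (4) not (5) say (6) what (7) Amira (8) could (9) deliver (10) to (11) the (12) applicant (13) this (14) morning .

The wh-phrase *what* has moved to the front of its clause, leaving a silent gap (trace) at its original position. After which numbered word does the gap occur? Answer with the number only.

9

Underlying clause: Amira could deliver what to the applicant this morning.
The filler 'what' is interpreted as the direct object of 'deliver'. Fronting leaves a gap immediately after 'deliver':
The memo did not say what Amira could deliver ___ to the applicant this morning.
'deliver' is word 9.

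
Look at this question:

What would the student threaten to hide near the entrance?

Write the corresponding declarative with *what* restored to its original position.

The student would threaten to hide what near the entrance.

The filler 'what' is interpreted as the direct object of 'hide'. Wh-movement fronts it, leaving a gap right after 'hide':
What would the student threaten to hide ___ near the entrance?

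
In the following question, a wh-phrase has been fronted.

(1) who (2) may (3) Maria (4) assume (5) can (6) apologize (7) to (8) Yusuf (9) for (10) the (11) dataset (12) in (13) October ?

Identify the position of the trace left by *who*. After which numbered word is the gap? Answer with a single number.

4

Before movement: Maria may assume who can apologize to Yusuf for the dataset in October.
'who' functions as the subject of the clause embedded under 'assume'. Fronting leaves a gap immediately after 'assume':
Who may Maria assume ___ can apologize to Yusuf for the dataset in October?
'assume' is word 4.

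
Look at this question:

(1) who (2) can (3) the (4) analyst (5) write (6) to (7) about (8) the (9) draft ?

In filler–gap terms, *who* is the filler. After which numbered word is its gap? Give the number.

6

Before movement: The analyst can write to who about the draft.
'who' functions as the object of the preposition 'to'. Wh-movement fronts it, leaving a gap right after 'to':
Who can the analyst write to ___ about the draft?
'to' is word 6.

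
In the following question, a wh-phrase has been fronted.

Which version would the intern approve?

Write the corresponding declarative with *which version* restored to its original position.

'which version' functions as the direct object of 'approve'. It moves to the left edge, and the trace sits right after 'approve':
Which version would the intern approve ___?

The intern would approve which version.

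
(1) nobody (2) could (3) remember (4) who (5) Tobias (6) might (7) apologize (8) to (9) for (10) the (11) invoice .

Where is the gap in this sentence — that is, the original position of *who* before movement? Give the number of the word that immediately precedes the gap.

8

Underlying clause: Tobias might apologize to who for the invoice.
'who' functions as the object of the preposition 'to'. Fronting leaves a gap immediately after 'to':
Nobody could remember who Tobias might apologize to ___ for the invoice.
'to' is word 8.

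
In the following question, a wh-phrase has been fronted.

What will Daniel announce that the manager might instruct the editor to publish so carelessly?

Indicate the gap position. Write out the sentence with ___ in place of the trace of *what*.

What will Daniel announce that the manager might instruct the editor to publish ___ so carelessly?

In situ: Daniel will announce that the manager might instruct the editor to publish what so carelessly.
'what' functions as the direct object of 'publish'. The gap is right after 'publish'.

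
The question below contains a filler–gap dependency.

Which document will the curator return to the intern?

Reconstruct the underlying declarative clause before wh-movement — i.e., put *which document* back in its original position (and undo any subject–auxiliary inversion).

The curator will return which document to the intern.

'which document' functions as the direct object of 'return'. It moves to the left edge, and the trace sits right after 'return':
Which document will the curator return ___ to the intern?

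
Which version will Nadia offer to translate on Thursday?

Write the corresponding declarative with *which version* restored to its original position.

Nadia will offer to translate which version on Thursday.

The filler 'which version' is interpreted as the direct object of 'translate'. Wh-movement fronts it, leaving a gap right after 'translate':
Which version will Nadia offer to translate ___ on Thursday?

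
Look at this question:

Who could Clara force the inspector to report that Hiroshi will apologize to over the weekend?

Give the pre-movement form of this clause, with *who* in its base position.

The filler 'who' is interpreted as the object of the preposition 'to'. It moves to the left edge, and the trace sits right after 'to':
Who could Clara force the inspector to report that Hiroshi will apologize to ___ over the weekend?

Clara could force the inspector to report that Hiroshi will apologize to who over the weekend.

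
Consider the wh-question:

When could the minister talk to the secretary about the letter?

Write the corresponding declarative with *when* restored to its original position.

The minister could talk to the secretary about the letter when.

'when' is the temporal adjunct. Fronting leaves a gap immediately after 'letter':
When could the minister talk to the secretary about the letter ___?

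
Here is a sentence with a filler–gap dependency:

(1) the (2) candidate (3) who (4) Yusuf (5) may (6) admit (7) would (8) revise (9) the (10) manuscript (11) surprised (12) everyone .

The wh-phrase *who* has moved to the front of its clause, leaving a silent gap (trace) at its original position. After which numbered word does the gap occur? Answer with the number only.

6

'who' is the subject of the clause embedded under 'admit'. It moves to the left edge, and the trace sits right after 'admit':
The candidate who Yusuf may admit ___ would revise the manuscript surprised everyone.
'admit' is word 6.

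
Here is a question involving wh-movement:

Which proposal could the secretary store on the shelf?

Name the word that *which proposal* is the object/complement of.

Underlying clause: The secretary could store which proposal on the shelf.
'which proposal' functions as the direct object of 'store'. It moves to the left edge, and the trace sits right after 'store':
Which proposal could the secretary store ___ on the shelf?

store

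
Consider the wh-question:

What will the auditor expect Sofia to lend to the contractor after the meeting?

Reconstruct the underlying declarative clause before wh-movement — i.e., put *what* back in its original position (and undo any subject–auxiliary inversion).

The auditor will expect Sofia to lend what to the contractor after the meeting.

'what' functions as the direct object of 'lend'. Fronting leaves a gap immediately after 'lend':
What will the auditor expect Sofia to lend ___ to the contractor after the meeting?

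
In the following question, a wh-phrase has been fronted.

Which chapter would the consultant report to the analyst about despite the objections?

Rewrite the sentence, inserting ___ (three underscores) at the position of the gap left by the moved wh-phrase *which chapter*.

Underlying clause: The consultant would report to the analyst about which chapter despite the objections.
'which chapter' is the object of the preposition 'about'. The gap is right after 'about'.

Which chapter would the consultant report to the analyst about ___ despite the objections?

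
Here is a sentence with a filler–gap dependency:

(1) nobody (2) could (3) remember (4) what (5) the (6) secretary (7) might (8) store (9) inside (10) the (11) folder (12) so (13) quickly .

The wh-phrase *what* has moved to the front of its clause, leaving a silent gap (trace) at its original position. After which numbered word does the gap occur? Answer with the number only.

Pre-movement form: The secretary might store what inside the folder so quickly.
The filler 'what' is interpreted as the direct object of 'store'. Wh-movement fronts it, leaving a gap right after 'store':
Nobody could remember what the secretary might store ___ inside the folder so quickly.
'store' is word 8.

8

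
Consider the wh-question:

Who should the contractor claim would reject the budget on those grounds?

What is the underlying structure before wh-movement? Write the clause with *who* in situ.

'who' functions as the subject of the clause embedded under 'claim'. Fronting leaves a gap immediately after 'claim':
Who should the contractor claim ___ would reject the budget on those grounds?

The contractor should claim who would reject the budget on those grounds.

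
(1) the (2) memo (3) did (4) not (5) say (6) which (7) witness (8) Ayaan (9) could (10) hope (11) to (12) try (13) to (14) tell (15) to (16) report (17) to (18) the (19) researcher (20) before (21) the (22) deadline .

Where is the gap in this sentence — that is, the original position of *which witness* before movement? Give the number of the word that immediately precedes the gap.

In situ: Ayaan could hope to try to tell which witness to report to the researcher before the deadline.
The filler 'which witness' is interpreted as the direct object of 'tell'. Wh-movement fronts it, leaving a gap right after 'tell':
The memo did not say which witness Ayaan could hope to try to tell ___ to report to the researcher before the deadline.
'tell' is word 14.

14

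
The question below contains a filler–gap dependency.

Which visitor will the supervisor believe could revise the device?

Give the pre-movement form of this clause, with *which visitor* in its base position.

The supervisor will believe which visitor could revise the device.

The filler 'which visitor' is interpreted as the subject of the clause embedded under 'believe'. It moves to the left edge, and the trace sits right after 'believe':
Which visitor will the supervisor believe ___ could revise the device?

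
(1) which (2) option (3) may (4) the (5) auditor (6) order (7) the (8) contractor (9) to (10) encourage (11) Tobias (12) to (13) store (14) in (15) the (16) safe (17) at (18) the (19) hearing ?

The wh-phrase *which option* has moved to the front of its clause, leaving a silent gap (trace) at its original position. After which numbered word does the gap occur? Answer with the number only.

13

Underlying clause: The auditor may order the contractor to encourage Tobias to store which option in the safe at the hearing.
'which option' functions as the direct object of 'store'. It moves to the left edge, and the trace sits right after 'store':
Which option may the auditor order the contractor to encourage Tobias to store ___ in the safe at the hearing?
'store' is word 13.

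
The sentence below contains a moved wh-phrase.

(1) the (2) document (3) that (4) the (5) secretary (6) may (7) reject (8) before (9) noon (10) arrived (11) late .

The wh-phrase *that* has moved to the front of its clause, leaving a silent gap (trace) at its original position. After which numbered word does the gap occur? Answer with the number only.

7

'that' functions as the direct object of 'reject'. Wh-movement fronts it, leaving a gap right after 'reject':
The document that the secretary may reject ___ before noon arrived late.
'reject' is word 7.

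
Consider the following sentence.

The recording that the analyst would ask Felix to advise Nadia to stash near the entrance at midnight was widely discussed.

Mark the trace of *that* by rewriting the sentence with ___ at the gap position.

The recording that the analyst would ask Felix to advise Nadia to stash ___ near the entrance at midnight was widely discussed.

'that' is the direct object of 'stash'. The gap is right after 'stash'.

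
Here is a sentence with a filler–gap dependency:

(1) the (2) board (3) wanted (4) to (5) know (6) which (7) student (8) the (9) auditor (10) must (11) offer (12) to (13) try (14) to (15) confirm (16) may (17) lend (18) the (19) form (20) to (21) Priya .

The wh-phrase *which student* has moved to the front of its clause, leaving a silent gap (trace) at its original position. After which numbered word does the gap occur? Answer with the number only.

15

Underlying clause: The auditor must offer to try to confirm which student may lend the form to Priya.
'which student' functions as the subject of the clause embedded under 'confirm'. It moves to the left edge, and the trace sits right after 'confirm':
The board wanted to know which student the auditor must offer to try to confirm ___ may lend the form to Priya.
'confirm' is word 15.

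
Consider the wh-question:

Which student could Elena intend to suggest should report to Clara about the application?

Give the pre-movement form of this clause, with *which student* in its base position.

Elena could intend to suggest which student should report to Clara about the application.

'which student' is the subject of the clause embedded under 'suggest'. Fronting leaves a gap immediately after 'suggest':
Which student could Elena intend to suggest ___ should report to Clara about the application?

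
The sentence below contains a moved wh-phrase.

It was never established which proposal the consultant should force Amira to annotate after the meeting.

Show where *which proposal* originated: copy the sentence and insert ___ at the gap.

Before movement: The consultant should force Amira to annotate which proposal after the meeting.
'which proposal' is the direct object of 'annotate'. The gap is right after 'annotate'.

It was never established which proposal the consultant should force Amira to annotate ___ after the meeting.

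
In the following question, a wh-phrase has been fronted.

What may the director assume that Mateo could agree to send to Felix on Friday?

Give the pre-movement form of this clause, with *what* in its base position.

The director may assume that Mateo could agree to send what to Felix on Friday.

'what' functions as the direct object of 'send'. It moves to the left edge, and the trace sits right after 'send':
What may the director assume that Mateo could agree to send ___ to Felix on Friday?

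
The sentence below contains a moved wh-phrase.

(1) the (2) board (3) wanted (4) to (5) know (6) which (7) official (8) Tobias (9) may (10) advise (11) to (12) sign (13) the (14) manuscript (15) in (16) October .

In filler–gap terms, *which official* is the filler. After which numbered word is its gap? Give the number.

Underlying clause: Tobias may advise which official to sign the manuscript in October.
'which official' is the direct object of 'advise'. Wh-movement fronts it, leaving a gap right after 'advise':
The board wanted to know which official Tobias may advise ___ to sign the manuscript in October.
'advise' is word 10.

10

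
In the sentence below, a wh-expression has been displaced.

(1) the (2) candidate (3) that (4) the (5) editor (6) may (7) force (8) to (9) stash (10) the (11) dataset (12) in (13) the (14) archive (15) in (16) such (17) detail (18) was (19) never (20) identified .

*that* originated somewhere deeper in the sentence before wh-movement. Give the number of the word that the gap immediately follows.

7

The filler 'that' is interpreted as the direct object of 'force'. It moves to the left edge, and the trace sits right after 'force':
The candidate that the editor may force ___ to stash the dataset in the archive in such detail was never identified.
'force' is word 7.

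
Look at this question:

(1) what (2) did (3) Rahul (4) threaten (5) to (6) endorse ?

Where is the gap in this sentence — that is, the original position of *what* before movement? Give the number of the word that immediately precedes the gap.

Before movement: Rahul did threaten to endorse what.
The filler 'what' is interpreted as the direct object of 'endorse'. Wh-movement fronts it, leaving a gap right after 'endorse':
What did Rahul threaten to endorse ___?
'endorse' is word 6.

6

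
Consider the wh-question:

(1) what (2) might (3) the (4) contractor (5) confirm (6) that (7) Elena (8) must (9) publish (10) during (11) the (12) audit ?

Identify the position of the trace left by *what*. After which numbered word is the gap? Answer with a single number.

Before movement: The contractor might confirm that Elena must publish what during the audit.
The filler 'what' is interpreted as the direct object of 'publish'. Wh-movement fronts it, leaving a gap right after 'publish':
What might the contractor confirm that Elena must publish ___ during the audit?
'publish' is word 9.

9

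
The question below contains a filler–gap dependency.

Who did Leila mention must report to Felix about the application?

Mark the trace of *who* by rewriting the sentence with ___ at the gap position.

Who did Leila mention ___ must report to Felix about the application?

Underlying clause: Leila did mention who must report to Felix about the application.
'who' functions as the subject of the clause embedded under 'mention'. The gap is right after 'mention'.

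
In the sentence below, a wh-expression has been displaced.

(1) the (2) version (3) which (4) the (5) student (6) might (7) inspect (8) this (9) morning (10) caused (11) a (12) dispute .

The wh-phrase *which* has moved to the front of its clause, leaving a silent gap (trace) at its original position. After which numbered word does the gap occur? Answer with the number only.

7

'which' functions as the direct object of 'inspect'. Wh-movement fronts it, leaving a gap right after 'inspect':
The version which the student might inspect ___ this morning caused a dispute.
'inspect' is word 7.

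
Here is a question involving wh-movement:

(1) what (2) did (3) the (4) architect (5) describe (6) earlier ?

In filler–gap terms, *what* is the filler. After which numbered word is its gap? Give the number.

5

Pre-movement form: The architect did describe what earlier.
The filler 'what' is interpreted as the direct object of 'describe'. It moves to the left edge, and the trace sits right after 'describe':
What did the architect describe ___ earlier?
'describe' is word 5.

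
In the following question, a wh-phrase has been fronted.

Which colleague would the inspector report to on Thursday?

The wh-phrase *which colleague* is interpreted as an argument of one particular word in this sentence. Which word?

Underlying clause: The inspector would report to which colleague on Thursday.
'which colleague' is the object of the preposition 'to'. Fronting leaves a gap immediately after 'to':
Which colleague would the inspector report to ___ on Thursday?

to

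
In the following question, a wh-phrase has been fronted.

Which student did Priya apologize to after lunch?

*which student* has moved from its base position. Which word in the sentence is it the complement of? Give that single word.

to

Before movement: Priya did apologize to which student after lunch.
The filler 'which student' is interpreted as the object of the preposition 'to'. Fronting leaves a gap immediately after 'to':
Which student did Priya apologize to ___ after lunch?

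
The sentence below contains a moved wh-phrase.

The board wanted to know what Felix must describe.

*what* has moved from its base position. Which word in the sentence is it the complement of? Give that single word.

Pre-movement form: Felix must describe what.
The filler 'what' is interpreted as the direct object of 'describe'. Fronting leaves a gap immediately after 'describe':
The board wanted to know what Felix must describe ___.

describe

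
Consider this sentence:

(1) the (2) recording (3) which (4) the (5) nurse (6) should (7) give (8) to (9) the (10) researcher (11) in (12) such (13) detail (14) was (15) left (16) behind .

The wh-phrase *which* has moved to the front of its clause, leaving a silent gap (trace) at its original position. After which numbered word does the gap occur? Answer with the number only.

'which' is the direct object of 'give'. Wh-movement fronts it, leaving a gap right after 'give':
The recording which the nurse should give ___ to the researcher in such detail was left behind.
'give' is word 7.

7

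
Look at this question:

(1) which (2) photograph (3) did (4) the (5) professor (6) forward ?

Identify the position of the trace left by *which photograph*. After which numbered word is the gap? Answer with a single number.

Before movement: The professor did forward which photograph.
The filler 'which photograph' is interpreted as the direct object of 'forward'. Wh-movement fronts it, leaving a gap right after 'forward':
Which photograph did the professor forward ___?
'forward' is word 6.

6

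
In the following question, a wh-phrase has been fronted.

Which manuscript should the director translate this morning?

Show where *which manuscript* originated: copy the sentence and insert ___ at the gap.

Which manuscript should the director translate ___ this morning?

Before movement: The director should translate which manuscript this morning.
The filler 'which manuscript' is interpreted as the direct object of 'translate'. The gap is right after 'translate'.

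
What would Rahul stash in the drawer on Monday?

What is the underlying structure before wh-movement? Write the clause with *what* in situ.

Rahul would stash what in the drawer on Monday.

'what' is the direct object of 'stash'. Wh-movement fronts it, leaving a gap right after 'stash':
What would Rahul stash ___ in the drawer on Monday?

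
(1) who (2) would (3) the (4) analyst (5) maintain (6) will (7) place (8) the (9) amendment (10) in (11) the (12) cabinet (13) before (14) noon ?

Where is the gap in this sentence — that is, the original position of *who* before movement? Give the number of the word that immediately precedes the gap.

5

Before movement: The analyst would maintain who will place the amendment in the cabinet before noon.
The filler 'who' is interpreted as the subject of the clause embedded under 'maintain'. It moves to the left edge, and the trace sits right after 'maintain':
Who would the analyst maintain ___ will place the amendment in the cabinet before noon?
'maintain' is word 5.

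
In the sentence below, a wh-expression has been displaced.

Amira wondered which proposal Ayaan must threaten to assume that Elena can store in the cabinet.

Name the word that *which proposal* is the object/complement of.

store

Underlying clause: Ayaan must threaten to assume that Elena can store which proposal in the cabinet.
'which proposal' is the direct object of 'store'. It moves to the left edge, and the trace sits right after 'store':
Amira wondered which proposal Ayaan must threaten to assume that Elena can store ___ in the cabinet.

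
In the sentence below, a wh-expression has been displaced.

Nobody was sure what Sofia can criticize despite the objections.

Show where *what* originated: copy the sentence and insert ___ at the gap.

Pre-movement form: Sofia can criticize what despite the objections.
'what' is the direct object of 'criticize'. The gap is right after 'criticize'.

Nobody was sure what Sofia can criticize ___ despite the objections.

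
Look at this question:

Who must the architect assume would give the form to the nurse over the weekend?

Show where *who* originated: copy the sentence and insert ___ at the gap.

Before movement: The architect must assume who would give the form to the nurse over the weekend.
'who' is the subject of the clause embedded under 'assume'. The gap is right after 'assume'.

Who must the architect assume ___ would give the form to the nurse over the weekend?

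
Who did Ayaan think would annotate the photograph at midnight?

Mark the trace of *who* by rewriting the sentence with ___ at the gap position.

Underlying clause: Ayaan did think who would annotate the photograph at midnight.
'who' functions as the subject of the clause embedded under 'think'. The gap is right after 'think'.

Who did Ayaan think ___ would annotate the photograph at midnight?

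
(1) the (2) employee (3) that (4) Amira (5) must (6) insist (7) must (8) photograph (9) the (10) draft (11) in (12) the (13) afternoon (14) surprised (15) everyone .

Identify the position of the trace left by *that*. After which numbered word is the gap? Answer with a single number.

6

'that' functions as the subject of the clause embedded under 'insist'. Fronting leaves a gap immediately after 'insist':
The employee that Amira must insist ___ must photograph the draft in the afternoon surprised everyone.
'insist' is word 6.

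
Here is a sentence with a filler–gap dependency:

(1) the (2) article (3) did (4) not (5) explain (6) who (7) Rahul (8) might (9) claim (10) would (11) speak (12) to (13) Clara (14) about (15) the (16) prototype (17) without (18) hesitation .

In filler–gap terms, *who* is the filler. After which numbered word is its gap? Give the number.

9

Pre-movement form: Rahul might claim who would speak to Clara about the prototype without hesitation.
'who' is the subject of the clause embedded under 'claim'. Fronting leaves a gap immediately after 'claim':
The article did not explain who Rahul might claim ___ would speak to Clara about the prototype without hesitation.
'claim' is word 9.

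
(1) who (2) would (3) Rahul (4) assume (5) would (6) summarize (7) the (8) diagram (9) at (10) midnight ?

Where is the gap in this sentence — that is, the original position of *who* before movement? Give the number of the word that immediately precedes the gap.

Before movement: Rahul would assume who would summarize the diagram at midnight.
The filler 'who' is interpreted as the subject of the clause embedded under 'assume'. It moves to the left edge, and the trace sits right after 'assume':
Who would Rahul assume ___ would summarize the diagram at midnight?
'assume' is word 4.

4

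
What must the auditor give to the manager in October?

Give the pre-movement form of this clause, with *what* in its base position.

'what' functions as the direct object of 'give'. It moves to the left edge, and the trace sits right after 'give':
What must the auditor give ___ to the manager in October?

The auditor must give what to the manager in October.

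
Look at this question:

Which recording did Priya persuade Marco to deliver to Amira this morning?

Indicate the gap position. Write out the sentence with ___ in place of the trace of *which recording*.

Before movement: Priya did persuade Marco to deliver which recording to Amira this morning.
'which recording' is the direct object of 'deliver'. The gap is right after 'deliver'.

Which recording did Priya persuade Marco to deliver ___ to Amira this morning?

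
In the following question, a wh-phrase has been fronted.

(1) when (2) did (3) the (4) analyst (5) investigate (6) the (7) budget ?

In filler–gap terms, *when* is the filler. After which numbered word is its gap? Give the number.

Before movement: The analyst did investigate the budget when.
'when' functions as the temporal adjunct. Fronting leaves a gap immediately after 'budget':
When did the analyst investigate the budget ___?
'budget' is word 7.

7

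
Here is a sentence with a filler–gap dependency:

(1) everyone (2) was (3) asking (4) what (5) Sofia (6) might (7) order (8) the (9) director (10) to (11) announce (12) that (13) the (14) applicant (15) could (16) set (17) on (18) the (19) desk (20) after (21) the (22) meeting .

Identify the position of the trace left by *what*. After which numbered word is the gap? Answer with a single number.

16

Before movement: Sofia might order the director to announce that the applicant could set what on the desk after the meeting.
The filler 'what' is interpreted as the direct object of 'set'. Fronting leaves a gap immediately after 'set':
Everyone was asking what Sofia might order the director to announce that the applicant could set ___ on the desk after the meeting.
'set' is word 16.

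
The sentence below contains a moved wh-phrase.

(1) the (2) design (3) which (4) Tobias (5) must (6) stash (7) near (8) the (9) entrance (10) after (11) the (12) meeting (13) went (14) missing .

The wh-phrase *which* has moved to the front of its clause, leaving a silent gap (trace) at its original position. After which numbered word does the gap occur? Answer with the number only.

6

The filler 'which' is interpreted as the direct object of 'stash'. It moves to the left edge, and the trace sits right after 'stash':
The design which Tobias must stash ___ near the entrance after the meeting went missing.
'stash' is word 6.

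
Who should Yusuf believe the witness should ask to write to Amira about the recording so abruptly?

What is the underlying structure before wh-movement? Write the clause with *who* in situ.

'who' is the direct object of 'ask'. Wh-movement fronts it, leaving a gap right after 'ask':
Who should Yusuf believe the witness should ask ___ to write to Amira about the recording so abruptly?

Yusuf should believe the witness should ask who to write to Amira about the recording so abruptly.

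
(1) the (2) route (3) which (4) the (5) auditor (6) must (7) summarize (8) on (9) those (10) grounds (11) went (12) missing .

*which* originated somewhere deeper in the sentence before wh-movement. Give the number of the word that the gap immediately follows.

'which' functions as the direct object of 'summarize'. Wh-movement fronts it, leaving a gap right after 'summarize':
The route which the auditor must summarize ___ on those grounds went missing.
'summarize' is word 7.

7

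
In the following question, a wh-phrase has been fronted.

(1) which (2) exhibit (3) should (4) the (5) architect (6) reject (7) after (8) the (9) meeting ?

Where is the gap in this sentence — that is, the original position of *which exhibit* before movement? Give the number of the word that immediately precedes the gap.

6

In situ: The architect should reject which exhibit after the meeting.
'which exhibit' functions as the direct object of 'reject'. Wh-movement fronts it, leaving a gap right after 'reject':
Which exhibit should the architect reject ___ after the meeting?
'reject' is word 6.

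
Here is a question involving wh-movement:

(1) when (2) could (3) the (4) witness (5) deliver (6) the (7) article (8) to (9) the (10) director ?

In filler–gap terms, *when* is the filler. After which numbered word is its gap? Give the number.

10

In situ: The witness could deliver the article to the director when.
The filler 'when' is interpreted as the temporal adjunct. Fronting leaves a gap immediately after 'director':
When could the witness deliver the article to the director ___?
'director' is word 10.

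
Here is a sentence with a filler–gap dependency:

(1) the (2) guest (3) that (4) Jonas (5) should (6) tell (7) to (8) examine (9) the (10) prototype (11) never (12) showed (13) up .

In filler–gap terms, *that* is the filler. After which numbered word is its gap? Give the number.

The filler 'that' is interpreted as the direct object of 'tell'. Wh-movement fronts it, leaving a gap right after 'tell':
The guest that Jonas should tell ___ to examine the prototype never showed up.
'tell' is word 6.

6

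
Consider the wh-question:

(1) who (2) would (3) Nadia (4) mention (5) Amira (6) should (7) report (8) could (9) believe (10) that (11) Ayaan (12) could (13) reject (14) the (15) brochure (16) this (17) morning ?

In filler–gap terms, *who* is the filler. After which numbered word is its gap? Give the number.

In situ: Nadia would mention Amira should report who could believe that Ayaan could reject the brochure this morning.
The filler 'who' is interpreted as the subject of the clause embedded under 'report'. Fronting leaves a gap immediately after 'report':
Who would Nadia mention Amira should report ___ could believe that Ayaan could reject the brochure this morning?
'report' is word 7.

7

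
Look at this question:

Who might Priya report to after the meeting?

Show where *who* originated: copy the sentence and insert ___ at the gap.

In situ: Priya might report to who after the meeting.
'who' functions as the object of the preposition 'to'. The gap is right after 'to'.

Who might Priya report to ___ after the meeting?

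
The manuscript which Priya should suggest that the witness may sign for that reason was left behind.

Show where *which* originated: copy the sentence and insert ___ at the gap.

'which' functions as the direct object of 'sign'. The gap is right after 'sign'.

The manuscript which Priya should suggest that the witness may sign ___ for that reason was left behind.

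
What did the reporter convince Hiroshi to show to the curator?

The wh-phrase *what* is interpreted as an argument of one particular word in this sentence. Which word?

show

Pre-movement form: The reporter did convince Hiroshi to show what to the curator.
'what' functions as the direct object of 'show'. Wh-movement fronts it, leaving a gap right after 'show':
What did the reporter convince Hiroshi to show ___ to the curator?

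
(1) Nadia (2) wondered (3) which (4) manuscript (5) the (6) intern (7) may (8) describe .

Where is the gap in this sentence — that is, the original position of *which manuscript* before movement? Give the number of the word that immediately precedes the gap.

Underlying clause: The intern may describe which manuscript.
'which manuscript' is the direct object of 'describe'. It moves to the left edge, and the trace sits right after 'describe':
Nadia wondered which manuscript the intern may describe ___.
'describe' is word 8.

8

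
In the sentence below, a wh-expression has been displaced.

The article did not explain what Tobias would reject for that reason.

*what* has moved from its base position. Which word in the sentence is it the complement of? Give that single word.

reject

Before movement: Tobias would reject what for that reason.
'what' functions as the direct object of 'reject'. It moves to the left edge, and the trace sits right after 'reject':
The article did not explain what Tobias would reject ___ for that reason.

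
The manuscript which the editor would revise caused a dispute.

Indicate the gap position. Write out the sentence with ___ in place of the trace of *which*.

'which' is the direct object of 'revise'. The gap is right after 'revise'.

The manuscript which the editor would revise ___ caused a dispute.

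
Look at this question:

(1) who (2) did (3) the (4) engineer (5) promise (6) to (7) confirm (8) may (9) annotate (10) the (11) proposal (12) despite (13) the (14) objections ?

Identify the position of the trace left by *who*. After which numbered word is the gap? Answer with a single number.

7

In situ: The engineer did promise to confirm who may annotate the proposal despite the objections.
'who' functions as the subject of the clause embedded under 'confirm'. It moves to the left edge, and the trace sits right after 'confirm':
Who did the engineer promise to confirm ___ may annotate the proposal despite the objections?
'confirm' is word 7.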